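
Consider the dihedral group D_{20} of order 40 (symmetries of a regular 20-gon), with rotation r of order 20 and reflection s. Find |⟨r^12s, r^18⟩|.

20

|⟨r^12s⟩| = 2 and |⟨r^18⟩| = 10, so |H| is a multiple of lcm(2, 10) = 10 and divides |G| = 40.
Closing under the operation: H = {e, r^2, r^4, r^6, r^8, r^10, r^12, r^14, r^16, r^18, s, r^2s, r^4s, r^6s, r^8s, r^10s, r^12s, r^14s, r^16s, r^18s}, so |H| = 20.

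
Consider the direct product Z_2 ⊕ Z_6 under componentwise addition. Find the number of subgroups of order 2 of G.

3

|G| = 12 and 2 | 12, so subgroups of order 2 are possible by Lagrange.
The subgroups of order 2 are: {(0,0), (0,3)}; {(0,0), (1,0)}; {(0,0), (1,3)}.
So G has 3 subgroups of order 2.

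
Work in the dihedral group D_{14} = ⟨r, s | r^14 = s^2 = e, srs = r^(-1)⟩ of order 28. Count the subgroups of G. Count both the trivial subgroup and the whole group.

|G| = 28, so by Lagrange every subgroup order divides 28. Divisors: 1, 2, 4, 7, 14, 28.
Subgroups by order — order 1: 1; order 2: 15; order 4: 7; order 7: 1; order 14: 3; order 28: 1.
Total: 1 + 15 + 7 + 1 + 3 + 1 = 28.

28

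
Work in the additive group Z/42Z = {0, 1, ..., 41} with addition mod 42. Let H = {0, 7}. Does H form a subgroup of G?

7 ∈ H but its inverse 35 ∉ H, so H is not a subgroup.

No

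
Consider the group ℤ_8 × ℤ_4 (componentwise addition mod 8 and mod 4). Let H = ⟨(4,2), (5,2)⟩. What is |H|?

|⟨(4,2)⟩| = 2 and |⟨(5,2)⟩| = 8, so |H| is a multiple of lcm(2, 8) = 8 and divides |G| = 32.
Closing under the operation: H = {(0,0), (0,2), (1,0), (1,2), (2,0), (2,2), (3,0), (3,2), (4,0), (4,2), (5,0), (5,2), (6,0), (6,2), (7,0), (7,2)}, so |H| = 16.

16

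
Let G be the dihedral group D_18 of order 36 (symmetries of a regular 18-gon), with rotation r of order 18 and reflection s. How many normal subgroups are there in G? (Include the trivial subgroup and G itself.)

G has 45 subgroups. Checking conjugation-invariance by order — order 1: 1/1 normal; order 2: 1/19 normal; order 3: 1/1 normal; order 4: 0/9 normal; order 6: 1/7 normal; order 9: 1/1 normal; order 12: 0/3 normal; order 18: 3/3 normal; order 36: 1/1 normal.
Total normal subgroups: 9.

9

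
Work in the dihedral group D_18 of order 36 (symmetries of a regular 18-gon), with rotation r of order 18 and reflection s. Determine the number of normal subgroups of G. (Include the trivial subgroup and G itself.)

G has 45 subgroups. Checking conjugation-invariance by order — order 1: 1/1 normal; order 2: 1/19 normal; order 3: 1/1 normal; order 4: 0/9 normal; order 6: 1/7 normal; order 9: 1/1 normal; order 12: 0/3 normal; order 18: 3/3 normal; order 36: 1/1 normal.
Total normal subgroups: 9.

9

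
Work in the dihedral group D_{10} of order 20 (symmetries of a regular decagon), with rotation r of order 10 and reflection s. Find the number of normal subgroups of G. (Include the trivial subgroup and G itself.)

G has 22 subgroups. Checking conjugation-invariance by order — order 1: 1/1 normal; order 2: 1/11 normal; order 4: 0/5 normal; order 5: 1/1 normal; order 10: 3/3 normal; order 20: 1/1 normal.
Total normal subgroups: 7.

7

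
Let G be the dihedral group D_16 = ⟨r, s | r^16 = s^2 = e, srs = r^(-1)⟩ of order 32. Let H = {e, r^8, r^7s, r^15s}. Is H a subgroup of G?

Yes

|H| = 4 divides |G| = 32, consistent with Lagrange.
H contains the identity, every element's inverse is in H, and H is closed under ·: it is a subgroup.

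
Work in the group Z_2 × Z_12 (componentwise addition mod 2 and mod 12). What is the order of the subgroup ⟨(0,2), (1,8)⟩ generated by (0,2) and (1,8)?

12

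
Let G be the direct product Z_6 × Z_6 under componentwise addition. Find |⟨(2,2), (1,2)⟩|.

18

|⟨(2,2)⟩| = 3 and |⟨(1,2)⟩| = 6, so |H| is a multiple of lcm(3, 6) = 6 and divides |G| = 36.
Closing under the operation: H = {(0,0), (0,2), (0,4), (1,0), (1,2), (1,4), (2,0), (2,2), (2,4), (3,0), (3,2), (3,4), (4,0), (4,2), (4,4), (5,0), (5,2), (5,4)}, so |H| = 18.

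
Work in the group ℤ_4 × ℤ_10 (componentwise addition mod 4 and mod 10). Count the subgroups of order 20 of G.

3

|G| = 40 and 20 | 40, so subgroups of order 20 are possible by Lagrange.
The subgroups of order 20 are: {(0,0), (0,1), (0,2), (0,3), (0,4), (0,5), (0,6), (0,7), (0,8), (0,9), (2,0), (2,1), (2,2), (2,3), (2,4), (2,5), (2,6), (2,7), (2,8), (2,9)}; {(0,0), (0,2), (0,4), (0,6), (0,8), (1,0), (1,2), (1,4), (1,6), (1,8), (2,0), (2,2), (2,4), (2,6), (2,8), (3,0), (3,2), (3,4), (3,6), (3,8)}; {(0,0), (0,2), (0,4), (0,6), (0,8), (1,1), (1,3), (1,5), (1,7), (1,9), (2,0), (2,2), (2,4), (2,6), (2,8), (3,1), (3,3), (3,5), (3,7), (3,9)}.
So G has 3 subgroups of order 20.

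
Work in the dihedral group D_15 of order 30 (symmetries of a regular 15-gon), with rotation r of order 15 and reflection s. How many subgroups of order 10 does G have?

3

|G| = 30 and 10 | 30, so subgroups of order 10 are possible by Lagrange.
The subgroups of order 10 are: {e, r^3, r^6, r^9, r^12, rs, r^4s, r^7s, r^10s, r^13s}; {e, r^3, r^6, r^9, r^12, r^2s, r^5s, r^8s, r^11s, r^14s}; {e, r^3, r^6, r^9, r^12, s, r^3s, r^6s, r^9s, r^12s}.
So G has 3 subgroups of order 10.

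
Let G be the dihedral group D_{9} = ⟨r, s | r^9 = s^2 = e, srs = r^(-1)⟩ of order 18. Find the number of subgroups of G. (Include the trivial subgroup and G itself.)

|G| = 18, so by Lagrange every subgroup order divides 18. Divisors: 1, 2, 3, 6, 9, 18.
Subgroups by order — order 1: 1; order 2: 9; order 3: 1; order 6: 3; order 9: 1; order 18: 1.
Total: 1 + 9 + 1 + 3 + 1 + 1 = 16.

16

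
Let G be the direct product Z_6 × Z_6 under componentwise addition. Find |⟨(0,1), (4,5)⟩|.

|⟨(0,1)⟩| = 6 and |⟨(4,5)⟩| = 6, so |H| is a multiple of lcm(6, 6) = 6 and divides |G| = 36.
Closing under the operation: H = {(0,0), (0,1), (0,2), (0,3), (0,4), (0,5), (2,0), (2,1), (2,2), (2,3), (2,4), (2,5), (4,0), (4,1), (4,2), (4,3), (4,4), (4,5)}, so |H| = 18.

18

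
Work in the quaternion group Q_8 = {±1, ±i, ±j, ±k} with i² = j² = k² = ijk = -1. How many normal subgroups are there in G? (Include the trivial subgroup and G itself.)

G has 6 subgroups. Checking conjugation-invariance by order — order 1: 1/1 normal; order 2: 1/1 normal; order 4: 3/3 normal; order 8: 1/1 normal.
Total normal subgroups: 6.

6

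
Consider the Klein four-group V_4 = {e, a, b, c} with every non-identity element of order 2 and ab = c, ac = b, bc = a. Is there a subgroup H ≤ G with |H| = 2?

Yes

2 | 4. A subgroup of order 2 is {e, a}.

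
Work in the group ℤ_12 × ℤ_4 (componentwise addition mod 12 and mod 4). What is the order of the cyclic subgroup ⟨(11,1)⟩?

12

The order of (11,1) in Z_12 × Z_4 is lcm(ord(11) in Z_12, ord(1) in Z_4).
ord(11) = 12 and ord(1) = 4, so |⟨(11,1)⟩| = lcm(12, 4) = 12.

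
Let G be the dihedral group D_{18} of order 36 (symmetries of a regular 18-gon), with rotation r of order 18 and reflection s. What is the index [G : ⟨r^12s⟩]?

18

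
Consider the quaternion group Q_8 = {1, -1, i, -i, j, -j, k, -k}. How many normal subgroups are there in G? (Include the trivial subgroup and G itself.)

G has 6 subgroups. Checking conjugation-invariance by order — order 1: 1/1 normal; order 2: 1/1 normal; order 4: 3/3 normal; order 8: 1/1 normal.
Total normal subgroups: 6.

6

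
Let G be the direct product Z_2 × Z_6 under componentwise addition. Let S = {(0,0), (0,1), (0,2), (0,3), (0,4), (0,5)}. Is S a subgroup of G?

|S| = 6 divides |G| = 12, consistent with Lagrange.
S contains the identity, every element's inverse is in S, and S is closed under +: it is a subgroup.
In fact S = ⟨(0,1)⟩.

Yes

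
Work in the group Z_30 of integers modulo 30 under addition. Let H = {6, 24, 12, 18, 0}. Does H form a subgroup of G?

Yes

|H| = 5 divides |G| = 30, consistent with Lagrange.
H contains the identity, every element's inverse is in H, and H is closed under +: it is a subgroup.
In fact H = ⟨18⟩.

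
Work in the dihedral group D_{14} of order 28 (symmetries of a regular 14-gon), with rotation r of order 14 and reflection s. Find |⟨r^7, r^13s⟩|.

|⟨r^7⟩| = 2 and |⟨r^13s⟩| = 2, so |H| is a multiple of lcm(2, 2) = 2 and divides |G| = 28.
Closing under the operation: H = {e, r^7, r^6s, r^13s}, so |H| = 4.

4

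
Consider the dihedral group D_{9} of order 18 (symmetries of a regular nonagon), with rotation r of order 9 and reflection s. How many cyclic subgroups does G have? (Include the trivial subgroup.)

A cyclic subgroup of order d is generated by each of its φ(d) elements of order d, so the cyclic subgroups of order d number (#elements of order d)/φ(d).
Cyclic subgroups by order — order 1: 1; order 2: 9; order 3: 1; order 9: 1.
Total: 12.

12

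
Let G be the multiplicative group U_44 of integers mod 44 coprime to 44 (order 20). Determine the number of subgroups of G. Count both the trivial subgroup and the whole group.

10

|G| = 20, so by Lagrange every subgroup order divides 20. Divisors: 1, 2, 4, 5, 10, 20.
Subgroups by order — order 1: 1; order 2: 3; order 4: 1; order 5: 1; order 10: 3; order 20: 1.
Total: 1 + 3 + 1 + 1 + 3 + 1 = 10.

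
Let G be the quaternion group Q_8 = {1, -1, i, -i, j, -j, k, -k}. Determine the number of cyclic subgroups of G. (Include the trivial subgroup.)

A cyclic subgroup of order d is generated by each of its φ(d) elements of order d, so the cyclic subgroups of order d number (#elements of order d)/φ(d).
Cyclic subgroups by order — order 1: 1; order 2: 1; order 4: 3.
Total: 5.

5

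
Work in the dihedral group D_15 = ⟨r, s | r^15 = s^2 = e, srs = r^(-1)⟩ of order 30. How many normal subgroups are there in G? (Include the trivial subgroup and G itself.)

G has 28 subgroups. Checking conjugation-invariance by order — order 1: 1/1 normal; order 2: 0/15 normal; order 3: 1/1 normal; order 5: 1/1 normal; order 6: 0/5 normal; order 10: 0/3 normal; order 15: 1/1 normal; order 30: 1/1 normal.
Total normal subgroups: 5.

5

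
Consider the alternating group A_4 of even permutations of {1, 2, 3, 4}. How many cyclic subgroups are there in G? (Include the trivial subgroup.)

A cyclic subgroup of order d is generated by each of its φ(d) elements of order d, so the cyclic subgroups of order d number (#elements of order d)/φ(d).
Cyclic subgroups by order — order 1: 1; order 2: 3; order 3: 4.
Total: 8.

8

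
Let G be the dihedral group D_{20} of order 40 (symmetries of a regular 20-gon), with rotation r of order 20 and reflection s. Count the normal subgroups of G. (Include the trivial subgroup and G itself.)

9

G has 48 subgroups. Checking conjugation-invariance by order — order 1: 1/1 normal; order 2: 1/21 normal; order 4: 1/11 normal; order 5: 1/1 normal; order 8: 0/5 normal; order 10: 1/5 normal; order 20: 3/3 normal; order 40: 1/1 normal.
Total normal subgroups: 9.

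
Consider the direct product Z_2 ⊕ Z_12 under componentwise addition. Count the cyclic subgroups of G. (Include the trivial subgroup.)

12

Group the elements of G by the cyclic subgroup they generate; each cyclic subgroup of order d accounts for φ(d) elements.
Cyclic subgroups by order — order 1: 1; order 2: 3; order 3: 1; order 4: 2; order 6: 3; order 12: 2.
Total: 12.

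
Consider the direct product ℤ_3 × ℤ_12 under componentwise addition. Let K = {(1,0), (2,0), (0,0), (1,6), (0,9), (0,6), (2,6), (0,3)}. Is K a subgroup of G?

|K| = 8 does not divide |G| = 36, so by Lagrange K is not a subgroup.

No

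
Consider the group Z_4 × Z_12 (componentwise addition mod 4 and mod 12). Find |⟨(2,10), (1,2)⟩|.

24

|⟨(2,10)⟩| = 6 and |⟨(1,2)⟩| = 12, so |H| is a multiple of lcm(6, 12) = 12 and divides |G| = 48.
Closing under the operation: H = {(0,0), (0,2), (0,4), (0,6), (0,8), (0,10), (1,0), (1,2), (1,4), (1,6), (1,8), (1,10), (2,0), (2,2), (2,4), (2,6), (2,8), (2,10), (3,0), (3,2), (3,4), (3,6), (3,8), (3,10)}, so |H| = 24.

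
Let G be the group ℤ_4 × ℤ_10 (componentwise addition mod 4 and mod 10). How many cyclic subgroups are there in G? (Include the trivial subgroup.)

12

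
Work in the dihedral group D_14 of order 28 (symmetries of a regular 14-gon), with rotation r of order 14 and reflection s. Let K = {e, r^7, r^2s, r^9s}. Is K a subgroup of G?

|K| = 4 divides |G| = 28, consistent with Lagrange.
K contains the identity, every element's inverse is in K, and K is closed under ·: it is a subgroup.

Yes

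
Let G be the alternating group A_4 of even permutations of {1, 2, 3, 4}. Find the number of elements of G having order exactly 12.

0

No element of G has order 12 (even though 12 | 12).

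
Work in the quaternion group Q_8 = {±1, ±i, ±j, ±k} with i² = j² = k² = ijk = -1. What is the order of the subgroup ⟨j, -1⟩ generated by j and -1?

|⟨j⟩| = 4 and |⟨-1⟩| = 2, so |H| is a multiple of lcm(4, 2) = 4 and divides |G| = 8.
Closing under the operation: H = {1, -1, j, -j}, so |H| = 4.

4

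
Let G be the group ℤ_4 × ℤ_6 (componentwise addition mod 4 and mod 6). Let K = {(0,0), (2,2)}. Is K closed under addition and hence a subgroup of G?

No

(2,2) ∈ K but its inverse (2,4) ∉ K, so K is not a subgroup.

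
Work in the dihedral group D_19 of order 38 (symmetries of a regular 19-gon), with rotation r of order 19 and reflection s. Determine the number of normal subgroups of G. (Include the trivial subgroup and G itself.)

G has 22 subgroups. Checking conjugation-invariance by order — order 1: 1/1 normal; order 2: 0/19 normal; order 19: 1/1 normal; order 38: 1/1 normal.
Total normal subgroups: 3.

3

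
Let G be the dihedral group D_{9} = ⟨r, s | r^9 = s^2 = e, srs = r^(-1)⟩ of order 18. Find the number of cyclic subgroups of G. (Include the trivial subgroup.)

Group the elements of G by the cyclic subgroup they generate; each cyclic subgroup of order d accounts for φ(d) elements.
Cyclic subgroups by order — order 1: 1; order 2: 9; order 3: 1; order 9: 1.
Total: 12.

12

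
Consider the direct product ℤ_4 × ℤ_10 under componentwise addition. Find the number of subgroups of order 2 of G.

3

|G| = 40 and 2 | 40, so subgroups of order 2 are possible by Lagrange.
The subgroups of order 2 are: {(0,0), (0,5)}; {(0,0), (2,0)}; {(0,0), (2,5)}.
So G has 3 subgroups of order 2.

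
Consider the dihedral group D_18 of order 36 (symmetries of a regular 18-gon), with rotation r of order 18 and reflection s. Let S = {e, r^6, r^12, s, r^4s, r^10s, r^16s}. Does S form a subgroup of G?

No

|S| = 7 does not divide |G| = 36, so by Lagrange S is not a subgroup.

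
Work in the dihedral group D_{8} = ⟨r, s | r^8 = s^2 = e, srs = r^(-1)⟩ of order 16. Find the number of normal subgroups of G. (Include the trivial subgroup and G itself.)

G has 19 subgroups. Checking conjugation-invariance by order — order 1: 1/1 normal; order 2: 1/9 normal; order 4: 1/5 normal; order 8: 3/3 normal; order 16: 1/1 normal.
Total normal subgroups: 7.

7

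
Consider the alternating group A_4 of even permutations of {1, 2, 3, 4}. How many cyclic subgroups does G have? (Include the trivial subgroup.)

8

Each element a generates a cyclic subgroup ⟨a⟩; distinct elements may generate the same one (a cyclic group of order d has φ(d) generators).
Cyclic subgroups by order — order 1: 1; order 2: 3; order 3: 4.
Total: 8.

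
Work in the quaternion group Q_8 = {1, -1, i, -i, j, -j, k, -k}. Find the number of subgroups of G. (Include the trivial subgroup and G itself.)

|G| = 8, so by Lagrange every subgroup order divides 8. Divisors: 1, 2, 4, 8.
Subgroups by order — order 1: 1; order 2: 1; order 4: 3; order 8: 1.
Total: 1 + 1 + 3 + 1 = 6.

6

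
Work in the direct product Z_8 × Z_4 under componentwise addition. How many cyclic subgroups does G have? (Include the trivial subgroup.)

14

Group the elements of G by the cyclic subgroup they generate; each cyclic subgroup of order d accounts for φ(d) elements.
Cyclic subgroups by order — order 1: 1; order 2: 3; order 4: 6; order 8: 4.
Total: 14.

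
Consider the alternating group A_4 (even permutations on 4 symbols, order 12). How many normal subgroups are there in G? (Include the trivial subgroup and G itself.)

3

G has 10 subgroups. Checking conjugation-invariance by order — order 1: 1/1 normal; order 2: 0/3 normal; order 3: 0/4 normal; order 4: 1/1 normal; order 12: 1/1 normal.
Total normal subgroups: 3.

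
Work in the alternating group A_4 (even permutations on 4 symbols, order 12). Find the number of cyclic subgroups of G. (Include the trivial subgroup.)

8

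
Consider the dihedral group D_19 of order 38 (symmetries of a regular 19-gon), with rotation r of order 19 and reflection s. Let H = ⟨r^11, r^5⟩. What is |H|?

|⟨r^11⟩| = 19 and |⟨r^5⟩| = 19, so |H| is a multiple of lcm(19, 19) = 19 and divides |G| = 38.
Closing under the operation: H = {e, r, r^2, r^3, r^4, r^5, r^6, r^7, r^8, r^9, r^10, r^11, r^12, r^13, r^14, r^15, r^16, r^17, r^18}, so |H| = 19.

19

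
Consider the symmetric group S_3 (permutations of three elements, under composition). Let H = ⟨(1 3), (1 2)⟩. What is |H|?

6

|⟨(1 3)⟩| = 2 and |⟨(1 2)⟩| = 2, so |H| is a multiple of lcm(2, 2) = 2 and divides |G| = 6.
Closing {(1 3), (1 2)} under the group operation gives all of G, so |H| = 6.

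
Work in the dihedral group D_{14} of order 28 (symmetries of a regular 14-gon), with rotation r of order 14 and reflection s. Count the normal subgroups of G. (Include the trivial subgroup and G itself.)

7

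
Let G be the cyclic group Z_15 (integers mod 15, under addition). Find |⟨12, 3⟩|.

5

|⟨12⟩| = 5 and |⟨3⟩| = 5, so |H| is a multiple of lcm(5, 5) = 5 and divides |G| = 15.
Closing under the operation: H = {0, 3, 6, 9, 12}, so |H| = 5.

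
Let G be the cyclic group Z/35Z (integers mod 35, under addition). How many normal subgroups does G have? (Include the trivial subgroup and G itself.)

G is abelian, so every subgroup is normal.
G has 4 subgroups in total, hence 4 normal subgroups.

4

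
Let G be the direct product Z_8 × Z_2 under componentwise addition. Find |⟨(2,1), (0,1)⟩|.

8

|⟨(2,1)⟩| = 4 and |⟨(0,1)⟩| = 2, so |H| is a multiple of lcm(4, 2) = 4 and divides |G| = 16.
Closing under the operation: H = {(0,0), (0,1), (2,0), (2,1), (4,0), (4,1), (6,0), (6,1)}, so |H| = 8.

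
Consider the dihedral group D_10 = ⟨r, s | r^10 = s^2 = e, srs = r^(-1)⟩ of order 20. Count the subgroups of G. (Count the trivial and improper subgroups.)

22

|G| = 20, so by Lagrange every subgroup order divides 20. Divisors: 1, 2, 4, 5, 10, 20.
Subgroups by order — order 1: 1; order 2: 11; order 4: 5; order 5: 1; order 10: 3; order 20: 1.
Total: 1 + 11 + 5 + 1 + 3 + 1 = 22.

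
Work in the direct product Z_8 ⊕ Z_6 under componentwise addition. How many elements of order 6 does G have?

6

An element (a,b) has order lcm(ord(a), ord(b)); count pairs with lcm equal to 6.
Enumerating gives 6 such elements.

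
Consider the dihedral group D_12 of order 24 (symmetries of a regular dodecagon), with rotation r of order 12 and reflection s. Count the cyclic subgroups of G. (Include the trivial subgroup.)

Each element a generates a cyclic subgroup ⟨a⟩; distinct elements may generate the same one (a cyclic group of order d has φ(d) generators).
Cyclic subgroups by order — order 1: 1; order 2: 13; order 3: 1; order 4: 1; order 6: 1; order 12: 1.
Total: 18.

18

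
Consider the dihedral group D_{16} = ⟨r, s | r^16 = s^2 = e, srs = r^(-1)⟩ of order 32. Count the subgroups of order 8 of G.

|G| = 32 and 8 | 32, so subgroups of order 8 are possible by Lagrange.
The subgroups of order 8 are: {e, r^2, r^4, r^6, r^8, r^10, r^12, r^14}; {e, r^4, r^8, r^12, r^2s, r^6s, r^10s, r^14s}; {e, r^4, r^8, r^12, r^3s, r^7s, r^11s, r^15s}; {e, r^4, r^8, r^12, s, r^4s, r^8s, r^12s}; … (5 in all).
So G has 5 subgroups of order 8.

5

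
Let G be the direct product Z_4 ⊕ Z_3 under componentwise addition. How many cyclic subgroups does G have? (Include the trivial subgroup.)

6

Each element a generates a cyclic subgroup ⟨a⟩; distinct elements may generate the same one (a cyclic group of order d has φ(d) generators).
Cyclic subgroups by order — order 1: 1; order 2: 1; order 3: 1; order 4: 1; order 6: 1; order 12: 1.
Total: 6.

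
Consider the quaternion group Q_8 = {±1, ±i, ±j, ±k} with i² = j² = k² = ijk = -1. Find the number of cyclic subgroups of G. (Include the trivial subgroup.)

Group the elements of G by the cyclic subgroup they generate; each cyclic subgroup of order d accounts for φ(d) elements.
Cyclic subgroups by order — order 1: 1; order 2: 1; order 4: 3.
Total: 5.

5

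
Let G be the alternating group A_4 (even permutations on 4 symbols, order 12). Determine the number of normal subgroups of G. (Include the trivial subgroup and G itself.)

3

G has 10 subgroups. Checking conjugation-invariance by order — order 1: 1/1 normal; order 2: 0/3 normal; order 3: 0/4 normal; order 4: 1/1 normal; order 12: 1/1 normal.
Total normal subgroups: 3.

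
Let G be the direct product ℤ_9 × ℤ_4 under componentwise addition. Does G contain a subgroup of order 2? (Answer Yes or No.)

Yes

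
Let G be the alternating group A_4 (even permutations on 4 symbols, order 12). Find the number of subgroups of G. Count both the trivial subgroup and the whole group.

|G| = 12, so by Lagrange every subgroup order divides 12. Divisors: 1, 2, 3, 4, 6, 12.
Subgroups by order — order 1: 1; order 2: 3; order 3: 4; order 4: 1; order 6: 0; order 12: 1.
Total: 1 + 3 + 4 + 1 + 0 + 1 = 10.

10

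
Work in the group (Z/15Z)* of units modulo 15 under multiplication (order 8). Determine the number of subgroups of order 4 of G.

|G| = 8 and 4 | 8, so subgroups of order 4 are possible by Lagrange.
The subgroups of order 4 are: {1, 4, 11, 14}; {1, 4, 7, 13}; {1, 2, 4, 8}.
So G has 3 subgroups of order 4.

3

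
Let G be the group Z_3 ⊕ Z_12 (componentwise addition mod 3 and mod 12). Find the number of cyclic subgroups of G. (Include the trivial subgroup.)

Each element a generates a cyclic subgroup ⟨a⟩; distinct elements may generate the same one (a cyclic group of order d has φ(d) generators).
Cyclic subgroups by order — order 1: 1; order 2: 1; order 3: 4; order 4: 1; order 6: 4; order 12: 4.
Total: 15.

15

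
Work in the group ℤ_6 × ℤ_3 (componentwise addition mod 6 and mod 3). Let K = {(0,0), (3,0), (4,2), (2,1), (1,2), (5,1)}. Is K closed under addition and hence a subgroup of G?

|K| = 6 divides |G| = 18, consistent with Lagrange.
K contains the identity, every element's inverse is in K, and K is closed under +: it is a subgroup.
In fact K = ⟨(1,2)⟩.

Yes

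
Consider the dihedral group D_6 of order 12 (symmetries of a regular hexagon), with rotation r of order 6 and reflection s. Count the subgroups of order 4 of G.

3

|G| = 12 and 4 | 12, so subgroups of order 4 are possible by Lagrange.
The subgroups of order 4 are: {e, r^3, r^2s, r^5s}; {e, r^3, s, r^3s}; {e, r^3, rs, r^4s}.
So G has 3 subgroups of order 4.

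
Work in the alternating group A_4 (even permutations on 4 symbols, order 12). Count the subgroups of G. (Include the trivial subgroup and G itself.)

|G| = 12, so by Lagrange every subgroup order divides 12. Divisors: 1, 2, 3, 4, 6, 12.
Subgroups by order — order 1: 1; order 2: 3; order 3: 4; order 4: 1; order 6: 0; order 12: 1.
Total: 1 + 3 + 4 + 1 + 0 + 1 = 10.

10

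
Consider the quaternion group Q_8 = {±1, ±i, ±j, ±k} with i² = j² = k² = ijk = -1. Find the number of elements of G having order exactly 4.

6

The elements of order 4 are: i, -i, j, -j, k, -k.
That's 6.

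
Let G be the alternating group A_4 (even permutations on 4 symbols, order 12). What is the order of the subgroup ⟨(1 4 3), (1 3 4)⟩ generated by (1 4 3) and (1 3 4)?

|⟨(1 4 3)⟩| = 3 and |⟨(1 3 4)⟩| = 3, so |H| is a multiple of lcm(3, 3) = 3 and divides |G| = 12.
Closing under the operation: H = {e, (1 3 4), (1 4 3)}, so |H| = 3.

3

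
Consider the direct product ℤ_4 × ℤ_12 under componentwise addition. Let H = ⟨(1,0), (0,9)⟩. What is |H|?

|⟨(1,0)⟩| = 4 and |⟨(0,9)⟩| = 4, so |H| is a multiple of lcm(4, 4) = 4 and divides |G| = 48.
Closing under the operation: H = {(0,0), (0,3), (0,6), (0,9), (1,0), (1,3), (1,6), (1,9), (2,0), (2,3), (2,6), (2,9), (3,0), (3,3), (3,6), (3,9)}, so |H| = 16.

16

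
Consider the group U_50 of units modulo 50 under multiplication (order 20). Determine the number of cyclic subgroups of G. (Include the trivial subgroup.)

Group the elements of G by the cyclic subgroup they generate; each cyclic subgroup of order d accounts for φ(d) elements.
Cyclic subgroups by order — order 1: 1; order 2: 1; order 4: 1; order 5: 1; order 10: 1; order 20: 1.
Total: 6.

6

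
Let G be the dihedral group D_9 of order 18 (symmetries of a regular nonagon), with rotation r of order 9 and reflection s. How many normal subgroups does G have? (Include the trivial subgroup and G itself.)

4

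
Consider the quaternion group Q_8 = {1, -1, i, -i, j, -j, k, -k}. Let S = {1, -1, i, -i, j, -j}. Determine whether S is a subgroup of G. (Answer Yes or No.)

|S| = 6 does not divide |G| = 8, so by Lagrange S is not a subgroup.

No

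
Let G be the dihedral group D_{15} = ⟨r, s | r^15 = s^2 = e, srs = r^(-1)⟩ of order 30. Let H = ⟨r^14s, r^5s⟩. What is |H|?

10

|⟨r^14s⟩| = 2 and |⟨r^5s⟩| = 2, so |H| is a multiple of lcm(2, 2) = 2 and divides |G| = 30.
Closing under the operation: H = {e, r^3, r^6, r^9, r^12, r^2s, r^5s, r^8s, r^11s, r^14s}, so |H| = 10.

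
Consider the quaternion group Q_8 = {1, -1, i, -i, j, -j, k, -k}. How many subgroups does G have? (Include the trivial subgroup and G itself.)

6

|G| = 8, so by Lagrange every subgroup order divides 8. Divisors: 1, 2, 4, 8.
Subgroups by order — order 1: 1; order 2: 1; order 4: 3; order 8: 1.
Total: 1 + 1 + 3 + 1 = 6.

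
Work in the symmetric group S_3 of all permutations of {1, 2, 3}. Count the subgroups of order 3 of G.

1

|G| = 6 and 3 | 6, so subgroups of order 3 are possible by Lagrange.
The subgroups of order 3 are: {e, (1 2 3), (1 3 2)}.
So G has 1 subgroup of order 3.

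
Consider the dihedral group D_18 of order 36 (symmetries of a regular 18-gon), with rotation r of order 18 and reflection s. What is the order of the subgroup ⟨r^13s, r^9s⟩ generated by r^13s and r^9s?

18

|⟨r^13s⟩| = 2 and |⟨r^9s⟩| = 2, so |H| is a multiple of lcm(2, 2) = 2 and divides |G| = 36.
Closing under the operation: H = {e, r^2, r^4, r^6, r^8, r^10, r^12, r^14, r^16, rs, r^3s, r^5s, r^7s, r^9s, r^11s, r^13s, r^15s, r^17s}, so |H| = 18.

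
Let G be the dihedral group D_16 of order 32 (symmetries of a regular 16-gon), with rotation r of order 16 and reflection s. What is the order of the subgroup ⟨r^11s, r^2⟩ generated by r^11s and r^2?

16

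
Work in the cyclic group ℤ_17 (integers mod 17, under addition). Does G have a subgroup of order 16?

16 does not divide |G| = 17, so by Lagrange no subgroup of order 16 exists.

No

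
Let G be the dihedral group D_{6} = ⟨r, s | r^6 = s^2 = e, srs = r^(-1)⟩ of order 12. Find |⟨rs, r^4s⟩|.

|⟨rs⟩| = 2 and |⟨r^4s⟩| = 2, so |H| is a multiple of lcm(2, 2) = 2 and divides |G| = 12.
Closing under the operation: H = {e, r^3, rs, r^4s}, so |H| = 4.

4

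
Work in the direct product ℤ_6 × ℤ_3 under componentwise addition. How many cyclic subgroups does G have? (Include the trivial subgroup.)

10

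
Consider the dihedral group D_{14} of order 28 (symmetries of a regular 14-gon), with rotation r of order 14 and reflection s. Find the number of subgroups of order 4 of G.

7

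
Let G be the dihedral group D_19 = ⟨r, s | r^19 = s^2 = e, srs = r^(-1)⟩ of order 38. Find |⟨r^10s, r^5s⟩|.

|⟨r^10s⟩| = 2 and |⟨r^5s⟩| = 2, so |H| is a multiple of lcm(2, 2) = 2 and divides |G| = 38.
Closing {r^10s, r^5s} under the group operation gives all of G, so |H| = 38.

38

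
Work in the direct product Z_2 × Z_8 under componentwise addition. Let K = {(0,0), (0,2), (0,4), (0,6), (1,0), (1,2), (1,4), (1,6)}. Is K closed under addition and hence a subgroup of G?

Yes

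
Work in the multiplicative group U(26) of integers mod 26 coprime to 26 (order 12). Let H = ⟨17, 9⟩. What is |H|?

6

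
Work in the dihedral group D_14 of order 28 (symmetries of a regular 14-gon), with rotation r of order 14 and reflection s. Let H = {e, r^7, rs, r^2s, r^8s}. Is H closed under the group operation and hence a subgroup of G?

No

|H| = 5 does not divide |G| = 28, so by Lagrange H is not a subgroup.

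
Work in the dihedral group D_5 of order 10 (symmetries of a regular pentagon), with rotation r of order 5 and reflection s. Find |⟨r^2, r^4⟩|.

5

|⟨r^2⟩| = 5 and |⟨r^4⟩| = 5, so |H| is a multiple of lcm(5, 5) = 5 and divides |G| = 10.
Closing under the operation: H = {e, r, r^2, r^3, r^4}, so |H| = 5.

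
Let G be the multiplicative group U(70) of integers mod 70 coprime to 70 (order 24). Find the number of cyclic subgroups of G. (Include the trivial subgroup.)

12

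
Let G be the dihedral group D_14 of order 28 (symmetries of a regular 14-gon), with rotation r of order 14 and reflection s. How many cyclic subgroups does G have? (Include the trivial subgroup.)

A cyclic subgroup of order d is generated by each of its φ(d) elements of order d, so the cyclic subgroups of order d number (#elements of order d)/φ(d).
Cyclic subgroups by order — order 1: 1; order 2: 15; order 7: 1; order 14: 1.
Total: 18.

18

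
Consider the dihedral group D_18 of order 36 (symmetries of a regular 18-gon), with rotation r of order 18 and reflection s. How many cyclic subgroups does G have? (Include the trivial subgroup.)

A cyclic subgroup of order d is generated by each of its φ(d) elements of order d, so the cyclic subgroups of order d number (#elements of order d)/φ(d).
Cyclic subgroups by order — order 1: 1; order 2: 19; order 3: 1; order 6: 1; order 9: 1; order 18: 1.
Total: 24.

24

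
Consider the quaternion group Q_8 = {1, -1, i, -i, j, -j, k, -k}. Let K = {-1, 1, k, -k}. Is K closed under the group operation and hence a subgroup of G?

Yes

|K| = 4 divides |G| = 8, consistent with Lagrange.
K contains the identity, every element's inverse is in K, and K is closed under ·: it is a subgroup.
In fact K = ⟨-k⟩.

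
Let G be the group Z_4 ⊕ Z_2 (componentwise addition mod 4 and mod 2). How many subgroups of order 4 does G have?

|G| = 8 and 4 | 8, so subgroups of order 4 are possible by Lagrange.
The subgroups of order 4 are: {(0,0), (0,1), (2,0), (2,1)}; {(0,0), (1,0), (2,0), (3,0)}; {(0,0), (1,1), (2,0), (3,1)}.
So G has 3 subgroups of order 4.

3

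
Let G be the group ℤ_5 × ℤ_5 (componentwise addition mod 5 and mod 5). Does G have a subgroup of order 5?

Yes

5 | 25. A subgroup of order 5 is {(0,0), (0,1), (0,2), (0,3), (0,4)}.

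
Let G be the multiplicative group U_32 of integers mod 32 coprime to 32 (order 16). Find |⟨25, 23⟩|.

|⟨25⟩| = 4 and |⟨23⟩| = 4, so |H| is a multiple of lcm(4, 4) = 4 and divides |G| = 16.
Closing under the operation: H = {1, 7, 9, 15, 17, 23, 25, 31}, so |H| = 8.

8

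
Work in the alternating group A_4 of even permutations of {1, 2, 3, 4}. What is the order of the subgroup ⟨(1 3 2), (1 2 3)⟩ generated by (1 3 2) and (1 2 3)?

3

|⟨(1 3 2)⟩| = 3 and |⟨(1 2 3)⟩| = 3, so |H| is a multiple of lcm(3, 3) = 3 and divides |G| = 12.
Closing under the operation: H = {e, (1 2 3), (1 3 2)}, so |H| = 3.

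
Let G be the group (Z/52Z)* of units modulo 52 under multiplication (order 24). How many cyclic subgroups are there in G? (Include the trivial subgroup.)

12

Group the elements of G by the cyclic subgroup they generate; each cyclic subgroup of order d accounts for φ(d) elements.
Cyclic subgroups by order — order 1: 1; order 2: 3; order 3: 1; order 4: 2; order 6: 3; order 12: 2.
Total: 12.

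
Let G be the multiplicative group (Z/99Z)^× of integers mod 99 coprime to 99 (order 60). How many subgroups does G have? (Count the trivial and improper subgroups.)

20

|G| = 60, so by Lagrange every subgroup order divides 60. Divisors: 1, 2, 3, 4, 5, 6, 10, 12, 15, 20, 30, 60.
Subgroups by order — order 1: 1; order 2: 3; order 3: 1; order 4: 1; order 5: 1; order 6: 3; order 10: 3; order 12: 1; order 15: 1; order 20: 1; order 30: 3; order 60: 1.
Total: 1 + 3 + 1 + 1 + 1 + 3 + 3 + 1 + 1 + 1 + 3 + 1 = 20.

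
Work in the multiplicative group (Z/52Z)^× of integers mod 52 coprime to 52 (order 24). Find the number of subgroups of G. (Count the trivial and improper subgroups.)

16

|G| = 24, so by Lagrange every subgroup order divides 24. Divisors: 1, 2, 3, 4, 6, 8, 12, 24.
Subgroups by order — order 1: 1; order 2: 3; order 3: 1; order 4: 3; order 6: 3; order 8: 1; order 12: 3; order 24: 1.
Total: 1 + 3 + 1 + 3 + 3 + 1 + 3 + 1 = 16.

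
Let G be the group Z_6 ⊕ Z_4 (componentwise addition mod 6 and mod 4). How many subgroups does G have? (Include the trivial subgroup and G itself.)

16

|G| = 24, so by Lagrange every subgroup order divides 24. Divisors: 1, 2, 3, 4, 6, 8, 12, 24.
Subgroups by order — order 1: 1; order 2: 3; order 3: 1; order 4: 3; order 6: 3; order 8: 1; order 12: 3; order 24: 1.
Total: 1 + 3 + 1 + 3 + 3 + 1 + 3 + 1 = 16.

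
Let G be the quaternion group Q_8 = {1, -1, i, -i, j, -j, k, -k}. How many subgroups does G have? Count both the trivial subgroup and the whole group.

6

|G| = 8, so by Lagrange every subgroup order divides 8. Divisors: 1, 2, 4, 8.
Subgroups by order — order 1: 1; order 2: 1; order 4: 3; order 8: 1.
Total: 1 + 1 + 3 + 1 = 6.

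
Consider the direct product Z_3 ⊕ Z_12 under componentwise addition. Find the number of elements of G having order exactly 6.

8

An element (a,b) has order lcm(ord(a), ord(b)); count pairs with lcm equal to 6.
Enumerating gives 8 such elements.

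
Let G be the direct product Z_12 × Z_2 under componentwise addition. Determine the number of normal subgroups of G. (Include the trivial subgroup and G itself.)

G is abelian, so every subgroup is normal.
G has 16 subgroups in total, hence 16 normal subgroups.

16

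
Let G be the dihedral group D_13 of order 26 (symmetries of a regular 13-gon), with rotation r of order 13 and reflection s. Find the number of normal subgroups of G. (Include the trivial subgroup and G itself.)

3

G has 16 subgroups. Checking conjugation-invariance by order — order 1: 1/1 normal; order 2: 0/13 normal; order 13: 1/1 normal; order 26: 1/1 normal.
Total normal subgroups: 3.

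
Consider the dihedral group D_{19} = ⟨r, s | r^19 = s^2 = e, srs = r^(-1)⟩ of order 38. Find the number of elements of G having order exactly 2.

19

Enumerating element orders in G gives 19 elements of order 2.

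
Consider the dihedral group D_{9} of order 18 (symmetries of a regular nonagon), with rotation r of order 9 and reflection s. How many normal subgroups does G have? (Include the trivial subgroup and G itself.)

G has 16 subgroups. Checking conjugation-invariance by order — order 1: 1/1 normal; order 2: 0/9 normal; order 3: 1/1 normal; order 6: 0/3 normal; order 9: 1/1 normal; order 18: 1/1 normal.
Total normal subgroups: 4.

4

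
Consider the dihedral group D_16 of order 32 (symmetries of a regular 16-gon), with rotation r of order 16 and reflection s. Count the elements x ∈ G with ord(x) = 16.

The elements of order 16 are: r, r^3, r^5, r^7, r^9, r^11, r^13, r^15.
That's 8.

8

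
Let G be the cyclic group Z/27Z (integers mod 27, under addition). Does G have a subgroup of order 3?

3 | 27. A subgroup of order 3 is {0, 9, 18}.

Yes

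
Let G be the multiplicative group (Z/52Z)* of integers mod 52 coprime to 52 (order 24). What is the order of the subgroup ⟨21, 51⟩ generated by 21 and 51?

8

|⟨21⟩| = 4 and |⟨51⟩| = 2, so |H| is a multiple of lcm(4, 2) = 4 and divides |G| = 24.
Closing under the operation: H = {1, 5, 21, 25, 27, 31, 47, 51}, so |H| = 8.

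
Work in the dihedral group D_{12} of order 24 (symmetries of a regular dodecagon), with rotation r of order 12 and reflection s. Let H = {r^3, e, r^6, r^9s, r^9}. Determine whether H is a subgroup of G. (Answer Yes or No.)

No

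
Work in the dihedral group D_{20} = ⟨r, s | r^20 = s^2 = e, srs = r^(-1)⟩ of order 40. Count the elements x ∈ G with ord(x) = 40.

0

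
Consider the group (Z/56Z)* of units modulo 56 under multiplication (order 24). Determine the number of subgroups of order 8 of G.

|G| = 24 and 8 | 24, so subgroups of order 8 are possible by Lagrange.
The subgroups of order 8 are: {1, 13, 15, 27, 29, 41, 43, 55}.
So G has 1 subgroup of order 8.

1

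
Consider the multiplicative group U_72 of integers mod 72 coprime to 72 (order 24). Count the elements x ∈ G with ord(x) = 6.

14

Enumerating element orders in G gives 14 elements of order 6.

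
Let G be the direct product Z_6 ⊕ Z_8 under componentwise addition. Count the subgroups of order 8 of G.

3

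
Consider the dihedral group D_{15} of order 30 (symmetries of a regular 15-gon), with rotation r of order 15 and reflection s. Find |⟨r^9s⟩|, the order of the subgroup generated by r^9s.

2

Computing powers of r^9s: the smallest k with (r^9s)^k = e is k = 2.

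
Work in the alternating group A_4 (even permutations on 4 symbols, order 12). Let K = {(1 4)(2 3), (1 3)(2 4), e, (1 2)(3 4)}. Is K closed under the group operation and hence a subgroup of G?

Yes

|K| = 4 divides |G| = 12, consistent with Lagrange.
K contains the identity, every element's inverse is in K, and K is closed under ∘: it is a subgroup.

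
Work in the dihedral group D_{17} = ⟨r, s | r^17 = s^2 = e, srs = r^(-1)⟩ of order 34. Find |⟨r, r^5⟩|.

17

|⟨r⟩| = 17 and |⟨r^5⟩| = 17, so |H| is a multiple of lcm(17, 17) = 17 and divides |G| = 34.
Closing under the operation: H = {e, r, r^2, r^3, r^4, r^5, r^6, r^7, r^8, r^9, r^10, r^11, r^12, r^13, r^14, r^15, r^16}, so |H| = 17.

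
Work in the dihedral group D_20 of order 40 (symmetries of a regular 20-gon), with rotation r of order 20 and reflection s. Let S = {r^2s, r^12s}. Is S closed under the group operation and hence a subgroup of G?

The identity e ∉ S, so S is not a subgroup.

No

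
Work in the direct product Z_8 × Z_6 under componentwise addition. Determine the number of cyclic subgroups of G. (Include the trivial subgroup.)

Each element a generates a cyclic subgroup ⟨a⟩; distinct elements may generate the same one (a cyclic group of order d has φ(d) generators).
Cyclic subgroups by order — order 1: 1; order 2: 3; order 3: 1; order 4: 2; order 6: 3; order 8: 2; order 12: 2; order 24: 2.
Total: 16.

16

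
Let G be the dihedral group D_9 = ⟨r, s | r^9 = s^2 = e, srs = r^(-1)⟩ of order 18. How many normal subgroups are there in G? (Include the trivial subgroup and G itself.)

4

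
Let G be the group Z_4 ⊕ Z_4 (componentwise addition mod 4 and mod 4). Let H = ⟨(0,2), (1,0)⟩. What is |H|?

8

|⟨(0,2)⟩| = 2 and |⟨(1,0)⟩| = 4, so |H| is a multiple of lcm(2, 4) = 4 and divides |G| = 16.
Closing under the operation: H = {(0,0), (0,2), (1,0), (1,2), (2,0), (2,2), (3,0), (3,2)}, so |H| = 8.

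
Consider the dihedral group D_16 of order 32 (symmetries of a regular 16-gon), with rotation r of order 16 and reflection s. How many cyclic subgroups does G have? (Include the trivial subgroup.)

21

Group the elements of G by the cyclic subgroup they generate; each cyclic subgroup of order d accounts for φ(d) elements.
Cyclic subgroups by order — order 1: 1; order 2: 17; order 4: 1; order 8: 1; order 16: 1.
Total: 21.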